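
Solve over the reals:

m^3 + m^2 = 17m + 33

Rearrange: m^3 + m^2 - 17m - 33 = 0.
Possible rational roots are divisors of -33. Testing m = -3 gives 0, so (m + 3) is a factor.
Divide: m^3 + m^2 - 17m - 33 = (m + 3)(m^2 - 2m - 11).
Apply the quadratic formula to m^2 - 2m - 11 = 0: m = (2 +/- sqrt(48))/2, i.e. m ~= 4.4641 or m ~= -2.4641.

m = -3 or m = -2.4641 or m = 4.4641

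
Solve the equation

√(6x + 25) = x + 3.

Square both sides: 6x + 25 = (x + 3)².
Expand and rearrange: x² - 16 = 0.
Solving gives x = 4 or x = -4.
Check each candidate in the original equation:
  x = 4: √(49) = 7, while x + 3 = 7 — valid.
  x = -4: √(1) = 1, while x + 3 = -1 — extraneous.

x = 4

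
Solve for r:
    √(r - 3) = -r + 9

r = 7

Square both sides: r - 3 = (-r + 9)².
Expand and rearrange: r² - 19r + 84 = 0.
Solving gives r = 12 or r = 7.
Check each candidate in the original equation:
  r = 12: √(9) = 3, while -r + 9 = -3 — extraneous.
  r = 7: √(4) = 2, while -r + 9 = 2 — valid.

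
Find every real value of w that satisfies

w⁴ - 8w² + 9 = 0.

Let u = w². The equation becomes u² - 8u + 9 = 0.
By the quadratic formula, u = √(7) + 4 or u = 4 - √(7).
w² = √(7) + 4 gives w = ±√(√(7) + 4) ≈ ±2.5779.
w² = 4 - √(7) gives w = ±√(4 - √(7)) ≈ ±1.1637.

w = -2.5779 or w = -1.1637 or w = 1.1637 or w = 2.5779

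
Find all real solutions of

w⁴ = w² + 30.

Let u = w². The equation becomes u² - u - 30 = 0.
Factor: (u + 5)(u - 6) = 0, so u = -5 or u = 6.
w² = -5 < 0 has no real solution.
w² = 6 gives w = ±√(6) ≈ ±2.4495.

w = -2.4495 or w = 2.4495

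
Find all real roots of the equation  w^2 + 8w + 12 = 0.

Factor: (w + 2)(w + 6) = 0.
So w = -2 or w = -6.

w = -6 or w = -2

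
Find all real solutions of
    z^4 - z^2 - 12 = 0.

Let u = z^2. The equation becomes u^2 - u - 12 = 0.
Factor: (u + 3)(u - 4) = 0, so u = -3 or u = 4.
z^2 = -3 < 0 has no real solution.
z^2 = 4 gives z = +/-2.

z = -2 or z = 2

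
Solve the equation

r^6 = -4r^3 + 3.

Let u = r^3. The equation becomes u^2 + 4u - 3 = 0.
By the quadratic formula, u = -2 + sqrt(7) or u = -sqrt(7) - 2.
r^3 = -2 + sqrt(7) gives r = (-2 + sqrt(7))^(1/3) ~= 0.8643.
r^3 = -sqrt(7) - 2 gives r = -(2 + sqrt(7))^(1/3) ~= -1.6686.

r = -1.6686 or r = 0.8643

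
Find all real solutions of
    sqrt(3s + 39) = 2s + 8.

s = -1

Square both sides: 3s + 39 = (2s + 8)^2.
Expand and rearrange: 4s^2 + 29s + 25 = 0.
Solving gives s = -1 or s = -6.25.
Check each candidate in the original equation:
  s = -1: sqrt(36) = 6, while 2s + 8 = 6 — valid.
  s = -6.25: sqrt(20.25) = 4.5, while 2s + 8 = -4.5 — extraneous.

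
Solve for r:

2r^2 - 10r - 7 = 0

Discriminant: (-10)^2 - 4*2*(-7) = 156.
Quadratic formula: r = (10 +/- sqrt(156)) / 4.
So r = 5/2 + sqrt(39)/2 ~= 5.6225 or r = 5/2 - sqrt(39)/2 ~= -0.6225.

r = -0.6225 or r = 5.6225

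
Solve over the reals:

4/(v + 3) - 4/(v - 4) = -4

Multiply both sides by (v + 3)(v - 4):
4(v - 4) - 4(v + 3) = -4(v + 3)(v - 4).
Expand and collect terms: -4v² + 4v + 76 = 0.
By the quadratic formula, v = (-4 ± √1232) / -8, so v ≈ -3.8875 or v ≈ 4.8875.
Neither value makes a denominator zero (v ≠ -3, v ≠ 4), so both are valid.

v = -3.8875 or v = 4.8875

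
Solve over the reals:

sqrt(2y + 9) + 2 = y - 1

y = 8

Isolate the radical: sqrt(2y + 9) = y - 3.
Square both sides: 2y + 9 = (y - 3)^2.
Expand and rearrange: y^2 - 8y = 0.
Solving gives y = 8 or y = 0.
Check each candidate in the original equation:
  y = 8: sqrt(25) = 5, while y - 3 = 5 — valid.
  y = 0: sqrt(9) = 3, while y - 3 = -3 — extraneous.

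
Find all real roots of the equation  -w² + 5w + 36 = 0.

Factor: -1(w + 4)(w - 9) = 0.
So w = -4 or w = 9.

w = -4 or w = 9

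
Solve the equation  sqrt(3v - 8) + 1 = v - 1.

Isolate the radical: sqrt(3v - 8) = v - 2.
Square both sides: 3v - 8 = (v - 2)^2.
Expand and rearrange: v^2 - 7v + 12 = 0.
Solving gives v = 4 or v = 3.
Check each candidate in the original equation:
  v = 4: sqrt(4) = 2, while v - 2 = 2 — valid.
  v = 3: sqrt(1) = 1, while v - 2 = 1 — valid.

v = 3 or v = 4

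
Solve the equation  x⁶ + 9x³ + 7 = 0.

x = -2.0116 or x = -0.9509

Let u = x³. The equation becomes u² + 9u + 7 = 0.
By the quadratic formula, u = -9/2 + √(53)/2 or u = -9/2 - √(53)/2.
x³ = -9/2 + √(53)/2 gives x = -∛(9/2 - √(53)/2) ≈ -0.9509.
x³ = -9/2 - √(53)/2 gives x = -∛(√(53)/2 + 9/2) ≈ -2.0116.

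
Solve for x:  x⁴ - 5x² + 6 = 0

x = -1.7321 or x = -1.4142 or x = 1.4142 or x = 1.7321

Let u = x². The equation becomes u² - 5u + 6 = 0.
Factor: (u - 2)(u - 3) = 0, so u = 2 or u = 3.
x² = 2 gives x = ±√(2) ≈ ±1.4142.
x² = 3 gives x = ±√(3) ≈ ±1.7321.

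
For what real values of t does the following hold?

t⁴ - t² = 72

Let u = t². The equation becomes u² - u - 72 = 0.
Factor: (u - 9)(u + 8) = 0, so u = 9 or u = -8.
t² = 9 gives t = ±3.
t² = -8 < 0 has no real solution.

t = -3 or t = 3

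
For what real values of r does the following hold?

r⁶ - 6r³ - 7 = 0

r = -1 or r = 1.9129

Let u = r³. The equation becomes u² - 6u - 7 = 0.
Factor: (u - 7)(u + 1) = 0, so u = 7 or u = -1.
r³ = 7 gives r = ∛(7) ≈ 1.9129.
r³ = -1 gives r = -1.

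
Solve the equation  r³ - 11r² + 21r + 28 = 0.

Possible rational roots are divisors of 28. Testing r = 4 gives 0, so (r - 4) is a factor.
Divide: r³ - 11r² + 21r + 28 = (r - 4)(r² - 7r - 7).
Apply the quadratic formula to r² - 7r - 7 = 0: r = (7 ± √77)/2, i.e. r ≈ 7.8875 or r ≈ -0.8875.

r = -0.8875 or r = 4 or r = 7.8875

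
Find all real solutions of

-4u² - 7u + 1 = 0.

u = -1.8828 or u = 0.1328

Discriminant: (-7)² − 4·(-4)·1 = 65.
Quadratic formula: u = (7 ± √65) / (-8).
So u = -√(65)/8 - 7/8 ≈ -1.8828 or u = -7/8 + √(65)/8 ≈ 0.1328.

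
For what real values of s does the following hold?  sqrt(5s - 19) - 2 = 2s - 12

Isolate the radical: sqrt(5s - 19) = 2s - 10.
Square both sides: 5s - 19 = (2s - 10)^2.
Expand and rearrange: 4s^2 - 45s + 119 = 0.
Solving gives s = 7 or s = 4.25.
Check each candidate in the original equation:
  s = 7: sqrt(16) = 4, while 2s - 10 = 4 — valid.
  s = 4.25: sqrt(2.25) = 1.5, while 2s - 10 = -1.5 — extraneous.

s = 7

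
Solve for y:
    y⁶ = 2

y = -1.1225 or y = 1.1225

Let u = y³. The equation becomes u² - 2 = 0.
By the quadratic formula, u = √(2) or u = -√(2).
y³ = √(2) gives y = ∛(√(2)) ≈ 1.1225.
y³ = -√(2) gives y = -∛(√(2)) ≈ -1.1225.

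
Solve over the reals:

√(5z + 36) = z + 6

z = 0

Square both sides: 5z + 36 = (z + 6)².
Expand and rearrange: z² + 7z = 0.
Solving gives z = 0 or z = -7.
Check each candidate in the original equation:
  z = 0: √(36) = 6, while z + 6 = 6 — valid.
  z = -7: √(1) = 1, while z + 6 = -1 — extraneous.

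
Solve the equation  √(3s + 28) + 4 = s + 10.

s = -1

Isolate the radical: √(3s + 28) = s + 6.
Square both sides: 3s + 28 = (s + 6)².
Expand and rearrange: s² + 9s + 8 = 0.
Solving gives s = -1 or s = -8.
Check each candidate in the original equation:
  s = -1: √(25) = 5, while s + 6 = 5 — valid.
  s = -8: √(4) = 2, while s + 6 = -2 — extraneous.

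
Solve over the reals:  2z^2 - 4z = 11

Rearrange to standard form: 2z^2 - 4z - 11 = 0.
Discriminant: (-4)^2 - 4*2*(-11) = 104.
Quadratic formula: z = (4 +/- sqrt(104)) / 4.
So z = 1 + sqrt(26)/2 ~= 3.5495 or z = 1 - sqrt(26)/2 ~= -1.5495.

z = -1.5495 or z = 3.5495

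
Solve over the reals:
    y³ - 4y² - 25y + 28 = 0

y = -4 or y = 1 or y = 7

Possible rational roots are divisors of 28. Testing y = -4 gives 0, so (y + 4) is a factor.
Divide: y³ - 4y² - 25y + 28 = (y + 4)(y² - 8y + 7).
Factor the quadratic: y = 7 or y = 1.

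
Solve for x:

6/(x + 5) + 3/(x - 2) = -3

Multiply both sides by (x + 5)(x - 2):
6(x - 2) + 3(x + 5) = -3(x + 5)(x - 2).
Expand and collect terms: -3x² - 18x + 27 = 0.
By the quadratic formula, x = (18 ± √648) / -6, so x ≈ -7.2426 or x ≈ 1.2426.
Neither value makes a denominator zero (x ≠ -5, x ≠ 2), so both are valid.

x = -7.2426 or x = 1.2426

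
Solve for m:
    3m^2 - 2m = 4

Rearrange to standard form: 3m^2 - 2m - 4 = 0.
Discriminant: (-2)^2 - 4*3*(-4) = 52.
Quadratic formula: m = (2 +/- sqrt(52)) / 6.
So m = 1/3 + sqrt(13)/3 ~= 1.5352 or m = 1/3 - sqrt(13)/3 ~= -0.8685.

m = -0.8685 or m = 1.5352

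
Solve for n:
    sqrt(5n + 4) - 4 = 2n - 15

n = 9

Isolate the radical: sqrt(5n + 4) = 2n - 11.
Square both sides: 5n + 4 = (2n - 11)^2.
Expand and rearrange: 4n^2 - 49n + 117 = 0.
Solving gives n = 9 or n = 3.25.
Check each candidate in the original equation:
  n = 9: sqrt(49) = 7, while 2n - 11 = 7 — valid.
  n = 3.25: sqrt(20.25) = 4.5, while 2n - 11 = -4.5 — extraneous.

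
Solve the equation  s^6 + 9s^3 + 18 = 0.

Let u = s^3. The equation becomes u^2 + 9u + 18 = 0.
Factor: (u + 3)(u + 6) = 0, so u = -3 or u = -6.
s^3 = -3 gives s = -(3)^(1/3) ~= -1.4422.
s^3 = -6 gives s = -(6)^(1/3) ~= -1.8171.

s = -1.8171 or s = -1.4422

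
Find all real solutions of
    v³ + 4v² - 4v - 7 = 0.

Possible rational roots are divisors of -7. Testing v = -1 gives 0, so (v + 1) is a factor.
Divide: v³ + 4v² - 4v - 7 = (v + 1)(v² + 3v - 7).
Apply the quadratic formula to v² + 3v - 7 = 0: v = (-3 ± √37)/2, i.e. v ≈ 1.5414 or v ≈ -4.5414.

v = -4.5414 or v = -1 or v = 1.5414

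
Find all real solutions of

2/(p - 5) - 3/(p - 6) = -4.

Multiply both sides by (p - 5)(p - 6):
2(p - 6) - 3(p - 5) = -4(p - 5)(p - 6).
Expand and collect terms: -4p² + 45p - 123 = 0.
By the quadratic formula, p = (-45 ± √57) / -8, so p ≈ 4.6813 or p ≈ 6.5687.
Neither value makes a denominator zero (p ≠ 5, p ≠ 6), so both are valid.

p = 4.6813 or p = 6.5687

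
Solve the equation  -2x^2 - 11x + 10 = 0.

x = -6.2944 or x = 0.7944

Discriminant: (-11)^2 - 4*(-2)*10 = 201.
Quadratic formula: x = (11 +/- sqrt(201)) / (-4).
So x = -sqrt(201)/4 - 11/4 ~= -6.2944 or x = -11/4 + sqrt(201)/4 ~= 0.7944.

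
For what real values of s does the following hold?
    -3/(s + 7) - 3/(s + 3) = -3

Multiply both sides by (s + 7)(s + 3):
-3(s + 3) - 3(s + 7) = -3(s + 7)(s + 3).
Expand and collect terms: -3s^2 - 24s - 33 = 0.
By the quadratic formula, s = (24 +/- sqrt(180)) / -6, so s ~= -6.2361 or s ~= -1.7639.
Neither value makes a denominator zero (s != -7, s != -3), so both are valid.

s = -6.2361 or s = -1.7639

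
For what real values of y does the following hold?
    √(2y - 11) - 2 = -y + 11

Isolate the radical: √(2y - 11) = -y + 13.
Square both sides: 2y - 11 = (-y + 13)².
Expand and rearrange: y² - 28y + 180 = 0.
Solving gives y = 18 or y = 10.
Check each candidate in the original equation:
  y = 18: √(25) = 5, while -y + 13 = -5 — extraneous.
  y = 10: √(9) = 3, while -y + 13 = 3 — valid.

y = 10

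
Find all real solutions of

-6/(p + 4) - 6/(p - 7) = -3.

Multiply both sides by (p + 4)(p - 7):
-6(p - 7) - 6(p + 4) = -3(p + 4)(p - 7).
Expand and collect terms: -3p² + 21p + 66 = 0.
By the quadratic formula, p = (-21 ± √1233) / -6, so p ≈ -2.3523 or p ≈ 9.3523.
Neither value makes a denominator zero (p ≠ -4, p ≠ 7), so both are valid.

p = -2.3523 or p = 9.3523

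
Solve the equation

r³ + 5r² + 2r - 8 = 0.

Possible rational roots are divisors of -8. Testing r = -2 gives 0, so (r + 2) is a factor.
Divide: r³ + 5r² + 2r - 8 = (r + 2)(r² + 3r - 4).
Factor the quadratic: r = 1 or r = -4.

r = -4 or r = -2 or r = 1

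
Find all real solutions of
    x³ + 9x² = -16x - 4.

Rearrange: x³ + 9x² + 16x + 4 = 0.
Possible rational roots are divisors of 4. Testing x = -2 gives 0, so (x + 2) is a factor.
Divide: x³ + 9x² + 16x + 4 = (x + 2)(x² + 7x + 2).
Apply the quadratic formula to x² + 7x + 2 = 0: x = (-7 ± √41)/2, i.e. x ≈ -0.2984 or x ≈ -6.7016.

x = -6.7016 or x = -2 or x = -0.2984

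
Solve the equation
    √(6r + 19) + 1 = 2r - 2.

Isolate the radical: √(6r + 19) = 2r - 3.
Square both sides: 6r + 19 = (2r - 3)².
Expand and rearrange: 4r² - 18r - 10 = 0.
Solving gives r = 5 or r = -0.5.
Check each candidate in the original equation:
  r = 5: √(49) = 7, while 2r - 3 = 7 — valid.
  r = -0.5: √(16) = 4, while 2r - 3 = -4 — extraneous.

r = 5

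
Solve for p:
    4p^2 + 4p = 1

p = -1.2071 or p = 0.2071

Rearrange to standard form: 4p^2 + 4p - 1 = 0.
Discriminant: (4)^2 - 4*4*(-1) = 32.
Quadratic formula: p = (-4 +/- sqrt(32)) / 8.
So p = -1/2 + sqrt(2)/2 ~= 0.2071 or p = -sqrt(2)/2 - 1/2 ~= -1.2071.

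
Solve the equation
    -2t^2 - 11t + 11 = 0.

t = -6.3642 or t = 0.8642

Discriminant: (-11)^2 - 4*(-2)*11 = 209.
Quadratic formula: t = (11 +/- sqrt(209)) / (-4).
So t = -sqrt(209)/4 - 11/4 ~= -6.3642 or t = -11/4 + sqrt(209)/4 ~= 0.8642.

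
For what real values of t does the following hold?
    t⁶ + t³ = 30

t = -1.8171 or t = 1.71

Let u = t³. The equation becomes u² + u - 30 = 0.
Factor: (u + 6)(u - 5) = 0, so u = -6 or u = 5.
t³ = -6 gives t = -∛(6) ≈ -1.8171.
t³ = 5 gives t = ∛(5) ≈ 1.71.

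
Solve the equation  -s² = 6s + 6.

s = -4.7321 or s = -1.2679

Rearrange to standard form: -s² - 6s - 6 = 0.
Discriminant: (-6)² − 4·(-1)·(-6) = 12.
Quadratic formula: s = (6 ± √12) / (-2).
So s = -3 - √(3) ≈ -4.7321 or s = -3 + √(3) ≈ -1.2679.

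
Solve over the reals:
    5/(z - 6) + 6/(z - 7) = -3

z = 2.8107 or z = 6.5226

Multiply both sides by (z - 6)(z - 7):
5(z - 7) + 6(z - 6) = -3(z - 6)(z - 7).
Expand and collect terms: -3z^2 + 28z - 55 = 0.
By the quadratic formula, z = (-28 +/- sqrt(124)) / -6, so z ~= 2.8107 or z ~= 6.5226.
Neither value makes a denominator zero (z != 6, z != 7), so both are valid.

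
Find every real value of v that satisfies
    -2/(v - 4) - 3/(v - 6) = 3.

Multiply both sides by (v - 4)(v - 6):
-2(v - 6) - 3(v - 4) = 3(v - 4)(v - 6).
Expand and collect terms: 3v² - 25v + 48 = 0.
Factor or apply the quadratic formula: v = 5.3333 or v = 3.
Neither value makes a denominator zero (v ≠ 4, v ≠ 6), so both are valid.

v = 3 or v = 5.3333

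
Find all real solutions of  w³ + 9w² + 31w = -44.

w = -4

Rearrange: w³ + 9w² + 31w + 44 = 0.
Possible rational roots are divisors of 44. Testing w = -4 gives 0, so (w + 4) is a factor.
Divide: w³ + 9w² + 31w + 44 = (w + 4)(w² + 5w + 11).
The quadratic w² + 5w + 11 has discriminant -19 < 0, so no further real roots.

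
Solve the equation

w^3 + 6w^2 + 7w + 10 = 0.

w = -5

Possible rational roots are divisors of 10. Testing w = -5 gives 0, so (w + 5) is a factor.
Divide: w^3 + 6w^2 + 7w + 10 = (w + 5)(w^2 + w + 2).
The quadratic w^2 + w + 2 has discriminant -7 < 0, so no further real roots.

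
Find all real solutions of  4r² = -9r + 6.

Rearrange to standard form: 4r² + 9r - 6 = 0.
Discriminant: (9)² − 4·4·(-6) = 177.
Quadratic formula: r = (-9 ± √177) / 8.
So r = -9/8 + √(177)/8 ≈ 0.538 or r = -√(177)/8 - 9/8 ≈ -2.788.

r = -2.788 or r = 0.538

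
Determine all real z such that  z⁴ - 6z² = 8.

z = -2.6689 or z = 2.6689

Let u = z². The equation becomes u² - 6u - 8 = 0.
By the quadratic formula, u = 3 + √(17) or u = 3 - √(17).
z² = 3 + √(17) gives z = ±√(3 + √(17)) ≈ ±2.6689.
z² = 3 - √(17) < 0 has no real solution.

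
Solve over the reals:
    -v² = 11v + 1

Rearrange to standard form: -v² - 11v - 1 = 0.
Discriminant: (-11)² − 4·(-1)·(-1) = 117.
Quadratic formula: v = (11 ± √117) / (-2).
So v = -11/2 - 3·√(13)/2 ≈ -10.9083 or v = -11/2 + 3·√(13)/2 ≈ -0.0917.

v = -10.9083 or v = -0.0917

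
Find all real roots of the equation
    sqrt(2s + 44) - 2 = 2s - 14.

Isolate the radical: sqrt(2s + 44) = 2s - 12.
Square both sides: 2s + 44 = (2s - 12)^2.
Expand and rearrange: 4s^2 - 50s + 100 = 0.
Solving gives s = 10 or s = 2.5.
Check each candidate in the original equation:
  s = 10: sqrt(64) = 8, while 2s - 12 = 8 — valid.
  s = 2.5: sqrt(49) = 7, while 2s - 12 = -7 — extraneous.

s = 10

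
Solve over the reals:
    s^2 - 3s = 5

s = -1.1926 or s = 4.1926

Rearrange to standard form: s^2 - 3s - 5 = 0.
Discriminant: (-3)^2 - 4*1*(-5) = 29.
Quadratic formula: s = (3 +/- sqrt(29)) / 2.
So s = 3/2 + sqrt(29)/2 ~= 4.1926 or s = 3/2 - sqrt(29)/2 ~= -1.1926.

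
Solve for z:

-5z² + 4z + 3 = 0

Discriminant: (4)² − 4·(-5)·3 = 76.
Quadratic formula: z = (-4 ± √76) / (-10).
So z = 2/5 - √(19)/5 ≈ -0.4718 or z = 2/5 + √(19)/5 ≈ 1.2718.

z = -0.4718 or z = 1.2718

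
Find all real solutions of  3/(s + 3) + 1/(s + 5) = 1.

Multiply both sides by (s + 3)(s + 5):
3(s + 5) + (s + 3) = (s + 3)(s + 5).
Expand and collect terms: s^2 + 4s - 3 = 0.
By the quadratic formula, s = (-4 +/- sqrt(28)) / 2, so s ~= 0.6458 or s ~= -4.6458.
Neither value makes a denominator zero (s != -3, s != -5), so both are valid.

s = -4.6458 or s = 0.6458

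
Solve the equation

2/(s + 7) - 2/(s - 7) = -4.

Multiply both sides by (s + 7)(s - 7):
2(s - 7) - 2(s + 7) = -4(s + 7)(s - 7).
Expand and collect terms: -4s^2 + 224 = 0.
By the quadratic formula, s = (0 +/- sqrt(3584)) / -8, so s ~= -7.4833 or s ~= 7.4833.
Neither value makes a denominator zero (s != -7, s != 7), so both are valid.

s = -7.4833 or s = 7.4833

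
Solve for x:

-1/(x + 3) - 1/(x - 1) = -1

Multiply both sides by (x + 3)(x - 1):
-(x - 1) - (x + 3) = -(x + 3)(x - 1).
Expand and collect terms: -x² + 5 = 0.
By the quadratic formula, x = (0 ± √20) / -2, so x ≈ -2.2361 or x ≈ 2.2361.
Neither value makes a denominator zero (x ≠ -3, x ≠ 1), so both are valid.

x = -2.2361 or x = 2.2361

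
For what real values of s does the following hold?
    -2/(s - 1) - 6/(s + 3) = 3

s = -5.2393 or s = 0.5726

Multiply both sides by (s - 1)(s + 3):
-2(s + 3) - 6(s - 1) = 3(s - 1)(s + 3).
Expand and collect terms: 3s^2 + 14s - 9 = 0.
By the quadratic formula, s = (-14 +/- sqrt(304)) / 6, so s ~= 0.5726 or s ~= -5.2393.
Neither value makes a denominator zero (s != 1, s != -3), so both are valid.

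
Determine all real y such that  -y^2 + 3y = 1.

Rearrange to standard form: -y^2 + 3y - 1 = 0.
Discriminant: (3)^2 - 4*(-1)*(-1) = 5.
Quadratic formula: y = (-3 +/- sqrt(5)) / (-2).
So y = 3/2 - sqrt(5)/2 ~= 0.382 or y = sqrt(5)/2 + 3/2 ~= 2.618.

y = 0.382 or y = 2.618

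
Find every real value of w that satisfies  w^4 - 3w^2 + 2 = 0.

w = -1.4142 or w = -1 or w = 1 or w = 1.4142

Let u = w^2. The equation becomes u^2 - 3u + 2 = 0.
Factor: (u - 2)(u - 1) = 0, so u = 2 or u = 1.
w^2 = 2 gives w = +/-sqrt(2) ~= +/-1.4142.
w^2 = 1 gives w = +/-1.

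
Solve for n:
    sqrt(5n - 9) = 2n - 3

Square both sides: 5n - 9 = (2n - 3)^2.
Expand and rearrange: 4n^2 - 17n + 18 = 0.
Solving gives n = 2.25 or n = 2.
Check each candidate in the original equation:
  n = 2.25: sqrt(2.25) = 1.5, while 2n - 3 = 1.5 — valid.
  n = 2: sqrt(1) = 1, while 2n - 3 = 1 — valid.

n = 2 or n = 2.25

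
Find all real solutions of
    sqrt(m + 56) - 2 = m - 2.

m = 8

Isolate the radical: sqrt(m + 56) = m.
Square both sides: m + 56 = (m)^2.
Expand and rearrange: m^2 - m - 56 = 0.
Solving gives m = 8 or m = -7.
Check each candidate in the original equation:
  m = 8: sqrt(64) = 8, while m = 8 — valid.
  m = -7: sqrt(49) = 7, while m = -7 — extraneous.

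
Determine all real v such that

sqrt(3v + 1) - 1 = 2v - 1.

v = 1

Isolate the radical: sqrt(3v + 1) = 2v.
Square both sides: 3v + 1 = (2v)^2.
Expand and rearrange: 4v^2 - 3v - 1 = 0.
Solving gives v = 1 or v = -0.25.
Check each candidate in the original equation:
  v = 1: sqrt(4) = 2, while 2v = 2 — valid.
  v = -0.25: sqrt(0.25) = 0.5, while 2v = -0.5 — extraneous.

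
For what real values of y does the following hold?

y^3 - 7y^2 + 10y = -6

Rearrange: y^3 - 7y^2 + 10y + 6 = 0.
Possible rational roots are divisors of 6. Testing y = 3 gives 0, so (y - 3) is a factor.
Divide: y^3 - 7y^2 + 10y + 6 = (y - 3)(y^2 - 4y - 2).
Apply the quadratic formula to y^2 - 4y - 2 = 0: y = (4 +/- sqrt(24))/2, i.e. y ~= 4.4495 or y ~= -0.4495.

y = -0.4495 or y = 3 or y = 4.4495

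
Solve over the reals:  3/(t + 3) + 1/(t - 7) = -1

t = -6.245 or t = 6.245

Multiply both sides by (t + 3)(t - 7):
3(t - 7) + (t + 3) = -(t + 3)(t - 7).
Expand and collect terms: -t² + 39 = 0.
By the quadratic formula, t = (0 ± √156) / -2, so t ≈ -6.245 or t ≈ 6.245.
Neither value makes a denominator zero (t ≠ -3, t ≠ 7), so both are valid.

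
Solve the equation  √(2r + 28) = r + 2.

Square both sides: 2r + 28 = (r + 2)².
Expand and rearrange: r² + 2r - 24 = 0.
Solving gives r = 4 or r = -6.
Check each candidate in the original equation:
  r = 4: √(36) = 6, while r + 2 = 6 — valid.
  r = -6: √(16) = 4, while r + 2 = -4 — extraneous.

r = 4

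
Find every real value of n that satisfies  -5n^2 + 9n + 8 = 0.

Discriminant: (9)^2 - 4*(-5)*8 = 241.
Quadratic formula: n = (-9 +/- sqrt(241)) / (-10).
So n = 9/10 - sqrt(241)/10 ~= -0.6524 or n = 9/10 + sqrt(241)/10 ~= 2.4524.

n = -0.6524 or n = 2.4524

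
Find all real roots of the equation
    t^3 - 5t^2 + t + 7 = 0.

Possible rational roots are divisors of 7. Testing t = -1 gives 0, so (t + 1) is a factor.
Divide: t^3 - 5t^2 + t + 7 = (t + 1)(t^2 - 6t + 7).
Apply the quadratic formula to t^2 - 6t + 7 = 0: t = (6 +/- sqrt(8))/2, i.e. t ~= 4.4142 or t ~= 1.5858.

t = -1 or t = 1.5858 or t = 4.4142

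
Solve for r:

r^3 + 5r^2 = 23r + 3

Rearrange: r^3 + 5r^2 - 23r - 3 = 0.
Possible rational roots are divisors of -3. Testing r = 3 gives 0, so (r - 3) is a factor.
Divide: r^3 + 5r^2 - 23r - 3 = (r - 3)(r^2 + 8r + 1).
Apply the quadratic formula to r^2 + 8r + 1 = 0: r = (-8 +/- sqrt(60))/2, i.e. r ~= -0.127 or r ~= -7.873.

r = -7.873 or r = -0.127 or r = 3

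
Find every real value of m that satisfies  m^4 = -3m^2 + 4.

Let u = m^2. The equation becomes u^2 + 3u - 4 = 0.
Factor: (u - 1)(u + 4) = 0, so u = 1 or u = -4.
m^2 = 1 gives m = +/-1.
m^2 = -4 < 0 has no real solution.

m = -1 or m = 1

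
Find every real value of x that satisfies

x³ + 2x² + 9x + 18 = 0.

Possible rational roots are divisors of 18. Testing x = -2 gives 0, so (x + 2) is a factor.
Divide: x³ + 2x² + 9x + 18 = (x + 2)(x² + 9).
The quadratic x² + 9 has discriminant -36 < 0, so no further real roots.

x = -2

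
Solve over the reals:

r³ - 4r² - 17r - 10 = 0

Possible rational roots are divisors of -10. Testing r = -2 gives 0, so (r + 2) is a factor.
Divide: r³ - 4r² - 17r - 10 = (r + 2)(r² - 6r - 5).
Apply the quadratic formula to r² - 6r - 5 = 0: r = (6 ± √56)/2, i.e. r ≈ 6.7417 or r ≈ -0.7417.

r = -2 or r = -0.7417 or r = 6.7417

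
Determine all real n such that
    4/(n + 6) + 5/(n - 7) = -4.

n = -7.0973 or n = 5.8473

Multiply both sides by (n + 6)(n - 7):
4(n - 7) + 5(n + 6) = -4(n + 6)(n - 7).
Expand and collect terms: -4n^2 - 5n + 166 = 0.
By the quadratic formula, n = (5 +/- sqrt(2681)) / -8, so n ~= -7.0973 or n ~= 5.8473.
Neither value makes a denominator zero (n != -6, n != 7), so both are valid.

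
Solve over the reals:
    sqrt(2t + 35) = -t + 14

t = 7

Square both sides: 2t + 35 = (-t + 14)^2.
Expand and rearrange: t^2 - 30t + 161 = 0.
Solving gives t = 23 or t = 7.
Check each candidate in the original equation:
  t = 23: sqrt(81) = 9, while -t + 14 = -9 — extraneous.
  t = 7: sqrt(49) = 7, while -t + 14 = 7 — valid.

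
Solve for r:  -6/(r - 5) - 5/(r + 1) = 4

r = -2.5594 or r = 3.8094

Multiply both sides by (r - 5)(r + 1):
-6(r + 1) - 5(r - 5) = 4(r - 5)(r + 1).
Expand and collect terms: 4r² - 5r - 39 = 0.
By the quadratic formula, r = (5 ± √649) / 8, so r ≈ 3.8094 or r ≈ -2.5594.
Neither value makes a denominator zero (r ≠ 5, r ≠ -1), so both are valid.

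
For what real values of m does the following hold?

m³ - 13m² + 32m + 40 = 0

m = -0.899 or m = 5 or m = 8.899

Possible rational roots are divisors of 40. Testing m = 5 gives 0, so (m - 5) is a factor.
Divide: m³ - 13m² + 32m + 40 = (m - 5)(m² - 8m - 8).
Apply the quadratic formula to m² - 8m - 8 = 0: m = (8 ± √96)/2, i.e. m ≈ 8.899 or m ≈ -0.899.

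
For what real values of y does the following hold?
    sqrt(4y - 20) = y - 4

y = 6

Square both sides: 4y - 20 = (y - 4)^2.
Expand and rearrange: y^2 - 12y + 36 = 0.
This gives the repeated root y = 6.
Check in the original equation:
  y = 6: sqrt(4) = 2, while y - 4 = 2 — valid.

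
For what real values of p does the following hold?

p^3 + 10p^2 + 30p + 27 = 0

Possible rational roots are divisors of 27. Testing p = -3 gives 0, so (p + 3) is a factor.
Divide: p^3 + 10p^2 + 30p + 27 = (p + 3)(p^2 + 7p + 9).
Apply the quadratic formula to p^2 + 7p + 9 = 0: p = (-7 +/- sqrt(13))/2, i.e. p ~= -1.6972 or p ~= -5.3028.

p = -5.3028 or p = -3 or p = -1.6972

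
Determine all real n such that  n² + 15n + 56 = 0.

Factor: (n + 7)(n + 8) = 0.
So n = -7 or n = -8.

n = -8 or n = -7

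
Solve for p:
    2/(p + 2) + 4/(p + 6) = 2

Multiply both sides by (p + 2)(p + 6):
2(p + 6) + 4(p + 2) = 2(p + 2)(p + 6).
Expand and collect terms: 2p² + 10p + 4 = 0.
By the quadratic formula, p = (-10 ± √68) / 4, so p ≈ -0.4384 or p ≈ -4.5616.
Neither value makes a denominator zero (p ≠ -2, p ≠ -6), so both are valid.

p = -4.5616 or p = -0.4384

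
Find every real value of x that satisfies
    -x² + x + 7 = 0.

x = -2.1926 or x = 3.1926

Discriminant: (1)² − 4·(-1)·7 = 29.
Quadratic formula: x = (-1 ± √29) / (-2).
So x = 1/2 - √(29)/2 ≈ -2.1926 or x = 1/2 + √(29)/2 ≈ 3.1926.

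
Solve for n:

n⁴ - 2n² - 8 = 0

Let u = n². The equation becomes u² - 2u - 8 = 0.
Factor: (u + 2)(u - 4) = 0, so u = -2 or u = 4.
n² = -2 < 0 has no real solution.
n² = 4 gives n = ±2.

n = -2 or n = 2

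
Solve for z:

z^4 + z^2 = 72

z = -2.8284 or z = 2.8284

Let u = z^2. The equation becomes u^2 + u - 72 = 0.
Factor: (u + 9)(u - 8) = 0, so u = -9 or u = 8.
z^2 = -9 < 0 has no real solution.
z^2 = 8 gives z = +/-2*sqrt(2) ~= +/-2.8284.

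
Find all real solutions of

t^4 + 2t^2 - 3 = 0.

t = -1 or t = 1

Let u = t^2. The equation becomes u^2 + 2u - 3 = 0.
Factor: (u - 1)(u + 3) = 0, so u = 1 or u = -3.
t^2 = 1 gives t = +/-1.
t^2 = -3 < 0 has no real solution.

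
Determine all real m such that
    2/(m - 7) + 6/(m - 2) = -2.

Multiply both sides by (m - 7)(m - 2):
2(m - 2) + 6(m - 7) = -2(m - 7)(m - 2).
Expand and collect terms: -2m^2 + 10m + 18 = 0.
By the quadratic formula, m = (-10 +/- sqrt(244)) / -4, so m ~= -1.4051 or m ~= 6.4051.
Neither value makes a denominator zero (m != 7, m != 2), so both are valid.

m = -1.4051 or m = 6.4051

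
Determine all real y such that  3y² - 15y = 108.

Bring every term to one side: 3y² - 15y - 108 = 0.
Factor: 3(y - 9)(y + 4) = 0.
So y = 9 or y = -4.

y = -4 or y = 9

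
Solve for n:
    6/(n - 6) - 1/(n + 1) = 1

Multiply both sides by (n - 6)(n + 1):
6(n + 1) - (n - 6) = (n - 6)(n + 1).
Expand and collect terms: n² - 10n - 18 = 0.
By the quadratic formula, n = (10 ± √172) / 2, so n ≈ 11.5574 or n ≈ -1.5574.
Neither value makes a denominator zero (n ≠ 6, n ≠ -1), so both are valid.

n = -1.5574 or n = 11.5574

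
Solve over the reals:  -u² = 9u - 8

u = -9.8151 or u = 0.8151

Rearrange to standard form: -u² - 9u + 8 = 0.
Discriminant: (-9)² − 4·(-1)·8 = 113.
Quadratic formula: u = (9 ± √113) / (-2).
So u = -√(113)/2 - 9/2 ≈ -9.8151 or u = -9/2 + √(113)/2 ≈ 0.8151.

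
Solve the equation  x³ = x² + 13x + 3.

Rearrange: x³ - x² - 13x - 3 = 0.
Possible rational roots are divisors of -3. Testing x = -3 gives 0, so (x + 3) is a factor.
Divide: x³ - x² - 13x - 3 = (x + 3)(x² - 4x - 1).
Apply the quadratic formula to x² - 4x - 1 = 0: x = (4 ± √20)/2, i.e. x ≈ 4.2361 or x ≈ -0.2361.

x = -3 or x = -0.2361 or x = 4.2361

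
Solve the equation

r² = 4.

Bring every term to one side: r² - 4 = 0.
Factor: (r - 2)(r + 2) = 0.
So r = 2 or r = -2.

r = -2 or r = 2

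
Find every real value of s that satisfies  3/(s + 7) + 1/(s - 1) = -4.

s = -7.772 or s = 0.772

Multiply both sides by (s + 7)(s - 1):
3(s - 1) + (s + 7) = -4(s + 7)(s - 1).
Expand and collect terms: -4s² - 28s + 24 = 0.
By the quadratic formula, s = (28 ± √1168) / -8, so s ≈ -7.772 or s ≈ 0.772.
Neither value makes a denominator zero (s ≠ -7, s ≠ 1), so both are valid.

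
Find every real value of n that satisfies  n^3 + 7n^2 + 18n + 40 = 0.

Possible rational roots are divisors of 40. Testing n = -5 gives 0, so (n + 5) is a factor.
Divide: n^3 + 7n^2 + 18n + 40 = (n + 5)(n^2 + 2n + 8).
The quadratic n^2 + 2n + 8 has discriminant -28 < 0, so no further real roots.

n = -5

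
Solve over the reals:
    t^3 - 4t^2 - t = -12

t = -1.5616 or t = 2.5616 or t = 3

Rearrange: t^3 - 4t^2 - t + 12 = 0.
Possible rational roots are divisors of 12. Testing t = 3 gives 0, so (t - 3) is a factor.
Divide: t^3 - 4t^2 - t + 12 = (t - 3)(t^2 - t - 4).
Apply the quadratic formula to t^2 - t - 4 = 0: t = (1 +/- sqrt(17))/2, i.e. t ~= 2.5616 or t ~= -1.5616.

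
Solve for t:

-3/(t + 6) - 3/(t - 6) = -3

t = -5.0828 or t = 7.0828

Multiply both sides by (t + 6)(t - 6):
-3(t - 6) - 3(t + 6) = -3(t + 6)(t - 6).
Expand and collect terms: -3t² + 6t + 108 = 0.
By the quadratic formula, t = (-6 ± √1332) / -6, so t ≈ -5.0828 or t ≈ 7.0828.
Neither value makes a denominator zero (t ≠ -6, t ≠ 6), so both are valid.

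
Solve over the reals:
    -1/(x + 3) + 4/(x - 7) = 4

Multiply both sides by (x + 3)(x - 7):
-(x - 7) + 4(x + 3) = 4(x + 3)(x - 7).
Expand and collect terms: 4x^2 - 19x - 103 = 0.
By the quadratic formula, x = (19 +/- sqrt(2009)) / 8, so x ~= 7.9777 or x ~= -3.2277.
Neither value makes a denominator zero (x != -3, x != 7), so both are valid.

x = -3.2277 or x = 7.9777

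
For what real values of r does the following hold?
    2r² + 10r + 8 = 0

Factor: 2(r + 1)(r + 4) = 0.
So r = -1 or r = -4.

r = -4 or r = -1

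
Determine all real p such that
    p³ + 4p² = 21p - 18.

p = -7.2426 or p = 1.2426 or p = 2

Rearrange: p³ + 4p² - 21p + 18 = 0.
Possible rational roots are divisors of 18. Testing p = 2 gives 0, so (p - 2) is a factor.
Divide: p³ + 4p² - 21p + 18 = (p - 2)(p² + 6p - 9).
Apply the quadratic formula to p² + 6p - 9 = 0: p = (-6 ± √72)/2, i.e. p ≈ 1.2426 or p ≈ -7.2426.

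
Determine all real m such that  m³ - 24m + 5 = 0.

Possible rational roots are divisors of 5. Testing m = -5 gives 0, so (m + 5) is a factor.
Divide: m³ - 24m + 5 = (m + 5)(m² - 5m + 1).
Apply the quadratic formula to m² - 5m + 1 = 0: m = (5 ± √21)/2, i.e. m ≈ 4.7913 or m ≈ 0.2087.

m = -5 or m = 0.2087 or m = 4.7913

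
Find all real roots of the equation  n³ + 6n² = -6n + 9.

n = -3.7913 or n = -3 or n = 0.7913

Rearrange: n³ + 6n² + 6n - 9 = 0.
Possible rational roots are divisors of -9. Testing n = -3 gives 0, so (n + 3) is a factor.
Divide: n³ + 6n² + 6n - 9 = (n + 3)(n² + 3n - 3).
Apply the quadratic formula to n² + 3n - 3 = 0: n = (-3 ± √21)/2, i.e. n ≈ 0.7913 or n ≈ -3.7913.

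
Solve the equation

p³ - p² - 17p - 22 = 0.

p = -2.1401 or p = -2 or p = 5.1401

Possible rational roots are divisors of -22. Testing p = -2 gives 0, so (p + 2) is a factor.
Divide: p³ - p² - 17p - 22 = (p + 2)(p² - 3p - 11).
Apply the quadratic formula to p² - 3p - 11 = 0: p = (3 ± √53)/2, i.e. p ≈ 5.1401 or p ≈ -2.1401.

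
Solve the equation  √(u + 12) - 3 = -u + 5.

u = 4

Isolate the radical: √(u + 12) = -u + 8.
Square both sides: u + 12 = (-u + 8)².
Expand and rearrange: u² - 17u + 52 = 0.
Solving gives u = 13 or u = 4.
Check each candidate in the original equation:
  u = 13: √(25) = 5, while -u + 8 = -5 — extraneous.
  u = 4: √(16) = 4, while -u + 8 = 4 — valid.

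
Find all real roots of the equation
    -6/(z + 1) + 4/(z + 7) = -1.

z = -9.3246 or z = 3.3246

Multiply both sides by (z + 1)(z + 7):
-6(z + 7) + 4(z + 1) = -(z + 1)(z + 7).
Expand and collect terms: -z² - 6z + 31 = 0.
By the quadratic formula, z = (6 ± √160) / -2, so z ≈ -9.3246 or z ≈ 3.3246.
Neither value makes a denominator zero (z ≠ -1, z ≠ -7), so both are valid.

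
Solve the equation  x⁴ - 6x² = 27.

x = -3 or x = 3

Let u = x². The equation becomes u² - 6u - 27 = 0.
Factor: (u - 9)(u + 3) = 0, so u = 9 or u = -3.
x² = 9 gives x = ±3.
x² = -3 < 0 has no real solution.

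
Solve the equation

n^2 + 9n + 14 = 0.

Factor: (n + 7)(n + 2) = 0.
So n = -7 or n = -2.

n = -7 or n = -2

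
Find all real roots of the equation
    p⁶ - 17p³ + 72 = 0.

Let u = p³. The equation becomes u² - 17u + 72 = 0.
Factor: (u - 8)(u - 9) = 0, so u = 8 or u = 9.
p³ = 8 gives p = 2.
p³ = 9 gives p = ∛(9) ≈ 2.0801.

p = 2 or p = 2.0801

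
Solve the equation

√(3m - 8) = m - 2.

m = 3 or m = 4

Square both sides: 3m - 8 = (m - 2)².
Expand and rearrange: m² - 7m + 12 = 0.
Solving gives m = 4 or m = 3.
Check each candidate in the original equation:
  m = 4: √(4) = 2, while m - 2 = 2 — valid.
  m = 3: √(1) = 1, while m - 2 = 1 — valid.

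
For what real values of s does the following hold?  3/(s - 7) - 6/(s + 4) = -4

s = -2.3695 or s = 6.1195

Multiply both sides by (s - 7)(s + 4):
3(s + 4) - 6(s - 7) = -4(s - 7)(s + 4).
Expand and collect terms: -4s² + 15s + 58 = 0.
By the quadratic formula, s = (-15 ± √1153) / -8, so s ≈ -2.3695 or s ≈ 6.1195.
Neither value makes a denominator zero (s ≠ 7, s ≠ -4), so both are valid.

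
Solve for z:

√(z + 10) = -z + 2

Square both sides: z + 10 = (-z + 2)².
Expand and rearrange: z² - 5z - 6 = 0.
Solving gives z = 6 or z = -1.
Check each candidate in the original equation:
  z = 6: √(16) = 4, while -z + 2 = -4 — extraneous.
  z = -1: √(9) = 3, while -z + 2 = 3 — valid.

z = -1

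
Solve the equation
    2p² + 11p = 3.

Rearrange to standard form: 2p² + 11p - 3 = 0.
Discriminant: (11)² − 4·2·(-3) = 145.
Quadratic formula: p = (-11 ± √145) / 4.
So p = -11/4 + √(145)/4 ≈ 0.2604 or p = -√(145)/4 - 11/4 ≈ -5.7604.

p = -5.7604 or p = 0.2604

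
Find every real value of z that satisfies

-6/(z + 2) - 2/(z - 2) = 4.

z = -3.6458 or z = 1.6458

Multiply both sides by (z + 2)(z - 2):
-6(z - 2) - 2(z + 2) = 4(z + 2)(z - 2).
Expand and collect terms: 4z² + 8z - 24 = 0.
By the quadratic formula, z = (-8 ± √448) / 8, so z ≈ 1.6458 or z ≈ -3.6458.
Neither value makes a denominator zero (z ≠ -2, z ≠ 2), so both are valid.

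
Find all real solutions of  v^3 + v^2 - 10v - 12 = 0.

Possible rational roots are divisors of -12. Testing v = -3 gives 0, so (v + 3) is a factor.
Divide: v^3 + v^2 - 10v - 12 = (v + 3)(v^2 - 2v - 4).
Apply the quadratic formula to v^2 - 2v - 4 = 0: v = (2 +/- sqrt(20))/2, i.e. v ~= 3.2361 or v ~= -1.2361.

v = -3 or v = -1.2361 or v = 3.2361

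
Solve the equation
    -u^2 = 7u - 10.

u = -8.217 or u = 1.217

Rearrange to standard form: -u^2 - 7u + 10 = 0.
Discriminant: (-7)^2 - 4*(-1)*10 = 89.
Quadratic formula: u = (7 +/- sqrt(89)) / (-2).
So u = -sqrt(89)/2 - 7/2 ~= -8.217 or u = -7/2 + sqrt(89)/2 ~= 1.217.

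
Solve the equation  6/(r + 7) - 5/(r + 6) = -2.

r = -8.5 or r = -5

Multiply both sides by (r + 7)(r + 6):
6(r + 6) - 5(r + 7) = -2(r + 7)(r + 6).
Expand and collect terms: -2r^2 - 27r - 85 = 0.
Factor or apply the quadratic formula: r = -8.5 or r = -5.
Neither value makes a denominator zero (r != -7, r != -6), so both are valid.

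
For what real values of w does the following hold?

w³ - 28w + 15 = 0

w = -5.5414 or w = 0.5414 or w = 5

Possible rational roots are divisors of 15. Testing w = 5 gives 0, so (w - 5) is a factor.
Divide: w³ - 28w + 15 = (w - 5)(w² + 5w - 3).
Apply the quadratic formula to w² + 5w - 3 = 0: w = (-5 ± √37)/2, i.e. w ≈ 0.5414 or w ≈ -5.5414.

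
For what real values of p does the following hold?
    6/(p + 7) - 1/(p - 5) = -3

Multiply both sides by (p + 7)(p - 5):
6(p - 5) - (p + 7) = -3(p + 7)(p - 5).
Expand and collect terms: -3p² - 11p + 142 = 0.
By the quadratic formula, p = (11 ± √1825) / -6, so p ≈ -8.9533 or p ≈ 5.2867.
Neither value makes a denominator zero (p ≠ -7, p ≠ 5), so both are valid.

p = -8.9533 or p = 5.2867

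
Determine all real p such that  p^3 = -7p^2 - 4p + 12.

Rearrange: p^3 + 7p^2 + 4p - 12 = 0.
Possible rational roots are divisors of -12. Testing p = -2 gives 0, so (p + 2) is a factor.
Divide: p^3 + 7p^2 + 4p - 12 = (p + 2)(p^2 + 5p - 6).
Factor the quadratic: p = 1 or p = -6.

p = -6 or p = -2 or p = 1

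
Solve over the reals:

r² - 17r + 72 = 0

r = 8 or r = 9

Factor: (r - 9)(r - 8) = 0.
So r = 9 or r = 8.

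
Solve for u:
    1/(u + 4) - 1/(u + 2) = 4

Multiply both sides by (u + 4)(u + 2):
(u + 2) - (u + 4) = 4(u + 4)(u + 2).
Expand and collect terms: 4u² + 24u + 34 = 0.
By the quadratic formula, u = (-24 ± √32) / 8, so u ≈ -2.2929 or u ≈ -3.7071.
Neither value makes a denominator zero (u ≠ -4, u ≠ -2), so both are valid.

u = -3.7071 or u = -2.2929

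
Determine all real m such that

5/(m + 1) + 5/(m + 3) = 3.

Multiply both sides by (m + 1)(m + 3):
5(m + 3) + 5(m + 1) = 3(m + 1)(m + 3).
Expand and collect terms: 3m² + 2m - 11 = 0.
By the quadratic formula, m = (-2 ± √136) / 6, so m ≈ 1.6103 or m ≈ -2.277.
Neither value makes a denominator zero (m ≠ -1, m ≠ -3), so both are valid.

m = -2.277 or m = 1.6103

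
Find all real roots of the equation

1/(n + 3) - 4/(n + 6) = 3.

n = -7.2361 or n = -2.7639

Multiply both sides by (n + 3)(n + 6):
(n + 6) - 4(n + 3) = 3(n + 3)(n + 6).
Expand and collect terms: 3n² + 30n + 60 = 0.
By the quadratic formula, n = (-30 ± √180) / 6, so n ≈ -2.7639 or n ≈ -7.2361.
Neither value makes a denominator zero (n ≠ -3, n ≠ -6), so both are valid.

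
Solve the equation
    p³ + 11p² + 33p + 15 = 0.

p = -5.4495 or p = -5 or p = -0.5505

Possible rational roots are divisors of 15. Testing p = -5 gives 0, so (p + 5) is a factor.
Divide: p³ + 11p² + 33p + 15 = (p + 5)(p² + 6p + 3).
Apply the quadratic formula to p² + 6p + 3 = 0: p = (-6 ± √24)/2, i.e. p ≈ -0.5505 or p ≈ -5.4495.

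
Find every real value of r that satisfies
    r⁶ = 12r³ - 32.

r = 1.5874 or r = 2

Let u = r³. The equation becomes u² - 12u + 32 = 0.
Factor: (u - 8)(u - 4) = 0, so u = 8 or u = 4.
r³ = 8 gives r = 2.
r³ = 4 gives r = ∛(4) ≈ 1.5874.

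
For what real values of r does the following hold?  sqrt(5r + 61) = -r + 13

Square both sides: 5r + 61 = (-r + 13)^2.
Expand and rearrange: r^2 - 31r + 108 = 0.
Solving gives r = 27 or r = 4.
Check each candidate in the original equation:
  r = 27: sqrt(196) = 14, while -r + 13 = -14 — extraneous.
  r = 4: sqrt(81) = 9, while -r + 13 = 9 — valid.

r = 4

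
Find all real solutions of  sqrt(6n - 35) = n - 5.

Square both sides: 6n - 35 = (n - 5)^2.
Expand and rearrange: n^2 - 16n + 60 = 0.
Solving gives n = 10 or n = 6.
Check each candidate in the original equation:
  n = 10: sqrt(25) = 5, while n - 5 = 5 — valid.
  n = 6: sqrt(1) = 1, while n - 5 = 1 — valid.

n = 6 or n = 10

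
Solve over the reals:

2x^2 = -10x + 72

Bring every term to one side: 2x^2 + 10x - 72 = 0.
Factor: 2(x - 4)(x + 9) = 0.
So x = 4 or x = -9.

x = -9 or x = 4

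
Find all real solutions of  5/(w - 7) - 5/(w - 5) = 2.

w = 3.5505 or w = 8.4495

Multiply both sides by (w - 7)(w - 5):
5(w - 5) - 5(w - 7) = 2(w - 7)(w - 5).
Expand and collect terms: 2w² - 24w + 60 = 0.
By the quadratic formula, w = (24 ± √96) / 4, so w ≈ 8.4495 or w ≈ 3.5505.
Neither value makes a denominator zero (w ≠ 7, w ≠ 5), so both are valid.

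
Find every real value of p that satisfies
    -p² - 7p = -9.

Rearrange to standard form: -p² - 7p + 9 = 0.
Discriminant: (-7)² − 4·(-1)·9 = 85.
Quadratic formula: p = (7 ± √85) / (-2).
So p = -√(85)/2 - 7/2 ≈ -8.1098 or p = -7/2 + √(85)/2 ≈ 1.1098.

p = -8.1098 or p = 1.1098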